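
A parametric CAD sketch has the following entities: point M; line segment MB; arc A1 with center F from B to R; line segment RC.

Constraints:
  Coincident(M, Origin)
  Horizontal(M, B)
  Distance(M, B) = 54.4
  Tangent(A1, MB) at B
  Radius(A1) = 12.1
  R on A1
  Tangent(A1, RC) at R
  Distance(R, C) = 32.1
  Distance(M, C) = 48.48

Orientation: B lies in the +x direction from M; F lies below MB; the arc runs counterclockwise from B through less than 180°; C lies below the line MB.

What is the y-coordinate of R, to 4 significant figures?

-7.520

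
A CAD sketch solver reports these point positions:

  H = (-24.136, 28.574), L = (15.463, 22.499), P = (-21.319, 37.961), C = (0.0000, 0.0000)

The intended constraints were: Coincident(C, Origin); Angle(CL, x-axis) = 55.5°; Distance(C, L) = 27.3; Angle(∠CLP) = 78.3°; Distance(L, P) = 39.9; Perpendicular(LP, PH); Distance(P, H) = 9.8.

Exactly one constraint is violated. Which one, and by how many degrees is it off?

Perpendicular(LP, PH) — off by 6.10°.

C = (0.00, 0.00) ✓; CL at 55.50° ✓; |CL| = 27.30 ✓; ∠CLP = 78.30° ✓; |LP| = 39.90 ✓; ∠(LP, PH) = 96.10° ✗; |PH| = 9.801 ✓.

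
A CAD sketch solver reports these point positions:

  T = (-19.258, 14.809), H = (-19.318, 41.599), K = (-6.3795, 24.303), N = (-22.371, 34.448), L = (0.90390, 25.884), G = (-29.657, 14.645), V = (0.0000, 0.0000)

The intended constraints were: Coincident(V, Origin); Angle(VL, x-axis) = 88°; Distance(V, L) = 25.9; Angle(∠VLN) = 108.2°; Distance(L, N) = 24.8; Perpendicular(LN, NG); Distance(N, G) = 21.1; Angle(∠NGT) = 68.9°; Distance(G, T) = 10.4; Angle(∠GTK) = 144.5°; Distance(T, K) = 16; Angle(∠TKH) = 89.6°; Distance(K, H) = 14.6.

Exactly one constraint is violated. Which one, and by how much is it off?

Distance(K, H) = 14.6 — off by 7.00.

V = (0.00, 0.00) ✓; VL at 88.00° ✓; |VL| = 25.90 ✓; ∠VLN = 108.2° ✓; |LN| = 24.80 ✓; ∠(LN, NG) = 90.00° ✓; |NG| = 21.10 ✓; ∠NGT = 68.90° ✓; |GT| = 10.40 ✓; ∠GTK = 144.5° ✓; |TK| = 16.00 ✓; ∠TKH = 89.60° ✓; |KH| = 21.60 ✗.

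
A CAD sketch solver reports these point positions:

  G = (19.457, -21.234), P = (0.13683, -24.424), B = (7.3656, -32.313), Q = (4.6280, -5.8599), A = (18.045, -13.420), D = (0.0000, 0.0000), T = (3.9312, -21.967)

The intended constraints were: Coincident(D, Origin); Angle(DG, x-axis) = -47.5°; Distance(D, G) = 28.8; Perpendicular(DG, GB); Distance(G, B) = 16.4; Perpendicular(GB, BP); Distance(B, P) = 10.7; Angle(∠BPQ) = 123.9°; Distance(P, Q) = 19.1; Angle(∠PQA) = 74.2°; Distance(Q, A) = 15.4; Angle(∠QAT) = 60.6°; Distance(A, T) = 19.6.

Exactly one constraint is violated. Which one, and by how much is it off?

Distance(A, T) = 19.6 — off by 3.10.

D = (0.00, 0.00) ✓; DG at -47.50° ✓; |DG| = 28.80 ✓; ∠(DG, GB) = 90.00° ✓; |GB| = 16.40 ✓; ∠(GB, BP) = 90.00° ✓; |BP| = 10.70 ✓; ∠BPQ = 123.9° ✓; |PQ| = 19.10 ✓; ∠PQA = 74.20° ✓; |QA| = 15.40 ✓; ∠QAT = 60.60° ✓; |AT| = 16.50 ✗.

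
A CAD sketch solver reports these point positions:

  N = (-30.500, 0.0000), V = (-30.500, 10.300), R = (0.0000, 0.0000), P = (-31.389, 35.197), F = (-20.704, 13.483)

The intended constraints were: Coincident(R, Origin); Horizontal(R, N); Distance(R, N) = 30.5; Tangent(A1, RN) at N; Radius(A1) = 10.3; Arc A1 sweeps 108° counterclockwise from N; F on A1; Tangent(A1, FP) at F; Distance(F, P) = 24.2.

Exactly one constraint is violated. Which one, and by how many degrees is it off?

Tangent(A1, FP) at F — off by 8.20°.

R = (0.00, 0.00) ✓; R.y = 0.00, N.y = 0.00 ✓; |RN| = 30.50 ✓; ∠(VN, NR) = 90.00° ✓; |VN| = 10.30 ✓; bearing(V→F) − bearing(V→N) = 108.0° ✓; |VF| = 10.30 ✓; ∠(VF, FP) = 81.80° ✗; |FP| = 24.20 ✓.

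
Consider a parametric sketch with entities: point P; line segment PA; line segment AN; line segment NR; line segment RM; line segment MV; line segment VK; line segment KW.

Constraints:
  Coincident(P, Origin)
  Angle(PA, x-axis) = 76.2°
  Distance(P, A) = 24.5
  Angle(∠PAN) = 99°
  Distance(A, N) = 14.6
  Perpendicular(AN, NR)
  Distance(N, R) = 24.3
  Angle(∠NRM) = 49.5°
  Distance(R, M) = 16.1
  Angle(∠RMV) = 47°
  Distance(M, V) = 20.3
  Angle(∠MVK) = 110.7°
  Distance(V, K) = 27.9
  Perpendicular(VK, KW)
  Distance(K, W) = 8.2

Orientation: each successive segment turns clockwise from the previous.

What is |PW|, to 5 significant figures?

35.576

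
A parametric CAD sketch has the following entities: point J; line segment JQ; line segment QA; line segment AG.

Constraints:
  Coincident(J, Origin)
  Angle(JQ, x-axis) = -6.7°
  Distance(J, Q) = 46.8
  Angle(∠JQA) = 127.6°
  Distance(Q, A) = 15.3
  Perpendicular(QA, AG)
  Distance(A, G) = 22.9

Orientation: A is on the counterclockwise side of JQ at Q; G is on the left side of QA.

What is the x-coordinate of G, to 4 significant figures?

40.78

J is at the origin; JQ runs at -6.7° with length 46.8, so Q = 46.8·(cos -6.7°, sin -6.7°) = (46.48, -5.460). ∠JQA = 127.6°, so QA runs at -6.7° + (180° − 127.6°) = 45.70° from the x-axis; with |QA| = 15.3, A = Q + 15.3·(cos 45.70°, sin 45.70°) = (57.17, 5.490). QA is perpendicular to AG; with |AG| = 22.9 on the left of QA, G = A + 22.9·(-0.7157, 0.6984) = (40.78, 21.48). So G.x = 40.78.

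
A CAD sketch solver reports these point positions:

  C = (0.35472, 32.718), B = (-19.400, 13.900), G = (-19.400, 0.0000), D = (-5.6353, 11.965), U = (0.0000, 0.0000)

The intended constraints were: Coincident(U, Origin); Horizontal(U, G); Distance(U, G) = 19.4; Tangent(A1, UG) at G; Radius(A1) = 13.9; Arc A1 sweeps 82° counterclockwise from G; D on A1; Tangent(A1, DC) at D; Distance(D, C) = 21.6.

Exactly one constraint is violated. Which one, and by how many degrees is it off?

Tangent(A1, DC) at D — off by 8.10°.

U = (0.00, 0.00) ✓; U.y = 0.00, G.y = 0.00 ✓; |UG| = 19.40 ✓; ∠(BG, GU) = 90.00° ✓; |BG| = 13.90 ✓; bearing(B→D) − bearing(B→G) = 82.00° ✓; |BD| = 13.90 ✓; ∠(BD, DC) = 98.10° ✗; |DC| = 21.60 ✓.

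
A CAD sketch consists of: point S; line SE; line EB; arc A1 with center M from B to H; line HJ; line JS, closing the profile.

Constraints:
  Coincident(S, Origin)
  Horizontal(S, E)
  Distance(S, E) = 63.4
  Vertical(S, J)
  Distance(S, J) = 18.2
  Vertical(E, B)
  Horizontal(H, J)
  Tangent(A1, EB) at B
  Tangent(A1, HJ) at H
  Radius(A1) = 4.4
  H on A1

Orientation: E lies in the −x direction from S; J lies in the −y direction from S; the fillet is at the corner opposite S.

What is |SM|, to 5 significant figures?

60.592

S is at the origin; SE is horizontal with |SE| = 63.4 and E on the −x side, so E = (-63.400, 0.0000). SJ is vertical with |SJ| = 18.2 and J on the −y side, so J = (0.0000, -18.200). The virtual corner opposite S is at (-63.400, -18.200). Since A1 is tangent to EB there, MB ⟂ EB and tangency of A1 to HJ means the radius MH is perpendicular to HJ, with radius 4.4, so the center M sits 4.4 in from both sides at M = (-59.000, -13.800). Then |SM| = |M − S| = 60.592.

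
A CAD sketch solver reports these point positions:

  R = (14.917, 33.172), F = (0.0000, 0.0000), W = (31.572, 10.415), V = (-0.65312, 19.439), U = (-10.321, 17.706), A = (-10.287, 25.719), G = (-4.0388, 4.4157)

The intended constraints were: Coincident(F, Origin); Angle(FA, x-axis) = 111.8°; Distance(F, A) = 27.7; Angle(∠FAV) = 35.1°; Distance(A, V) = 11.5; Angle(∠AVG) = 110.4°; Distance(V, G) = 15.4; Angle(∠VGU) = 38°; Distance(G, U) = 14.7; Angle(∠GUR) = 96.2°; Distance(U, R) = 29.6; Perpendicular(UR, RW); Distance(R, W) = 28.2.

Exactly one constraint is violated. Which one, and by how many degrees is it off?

Perpendicular(UR, RW) — off by 4.70°.

F = (0.00, 0.00) ✓; FA at 111.8° ✓; |FA| = 27.70 ✓; ∠FAV = 35.10° ✓; |AV| = 11.50 ✓; ∠AVG = 110.4° ✓; |VG| = 15.40 ✓; ∠VGU = 38.00° ✓; |GU| = 14.70 ✓; ∠GUR = 96.20° ✓; |UR| = 29.60 ✓; ∠(UR, RW) = 85.30° ✗; |RW| = 28.20 ✓.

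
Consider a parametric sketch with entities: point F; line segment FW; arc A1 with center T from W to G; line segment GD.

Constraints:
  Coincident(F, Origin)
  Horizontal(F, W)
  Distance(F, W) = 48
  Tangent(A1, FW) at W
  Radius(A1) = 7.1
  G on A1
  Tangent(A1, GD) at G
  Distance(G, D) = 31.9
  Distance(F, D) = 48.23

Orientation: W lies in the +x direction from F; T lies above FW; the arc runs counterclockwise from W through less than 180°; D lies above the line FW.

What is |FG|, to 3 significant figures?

54.6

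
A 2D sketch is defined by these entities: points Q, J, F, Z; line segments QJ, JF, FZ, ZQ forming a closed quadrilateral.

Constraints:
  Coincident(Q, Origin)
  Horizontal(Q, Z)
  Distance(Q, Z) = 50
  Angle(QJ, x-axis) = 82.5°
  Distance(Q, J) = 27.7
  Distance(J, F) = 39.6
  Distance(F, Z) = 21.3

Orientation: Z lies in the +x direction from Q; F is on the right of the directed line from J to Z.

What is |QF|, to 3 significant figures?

29.1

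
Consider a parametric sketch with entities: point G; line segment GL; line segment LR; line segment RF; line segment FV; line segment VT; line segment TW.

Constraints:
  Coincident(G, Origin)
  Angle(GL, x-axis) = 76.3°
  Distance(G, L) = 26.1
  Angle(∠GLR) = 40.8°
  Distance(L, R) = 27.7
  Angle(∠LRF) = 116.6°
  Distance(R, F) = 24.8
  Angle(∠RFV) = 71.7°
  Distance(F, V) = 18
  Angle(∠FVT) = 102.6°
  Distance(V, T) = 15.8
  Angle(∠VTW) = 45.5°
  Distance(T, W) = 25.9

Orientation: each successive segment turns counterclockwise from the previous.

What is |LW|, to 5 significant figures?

44.085

G is at the origin; GL runs at 76.3° with length 26.1, so L = (6.1815, 25.357). ∠GLR = 40.8° gives LR at -144.50° from the x-axis; with |LR| = 27.7, R = (-16.370, 9.2720). ∠LRF = 116.6° gives RF at -81.100° from the x-axis; with |RF| = 24.8, F = (-12.533, -15.229). ∠RFV = 71.7° gives FV at 27.200° from the x-axis; with |FV| = 18.0, V = (3.4768, -7.0017). ∠FVT = 102.6° gives VT at 104.60° from the x-axis; with |VT| = 15.8, T = (-0.50591, 8.2881). ∠VTW = 45.5° gives TW at -120.90° from the x-axis; with |TW| = 25.9, W = (-13.807, -13.936). Then |LW| = |W − L| = 44.085.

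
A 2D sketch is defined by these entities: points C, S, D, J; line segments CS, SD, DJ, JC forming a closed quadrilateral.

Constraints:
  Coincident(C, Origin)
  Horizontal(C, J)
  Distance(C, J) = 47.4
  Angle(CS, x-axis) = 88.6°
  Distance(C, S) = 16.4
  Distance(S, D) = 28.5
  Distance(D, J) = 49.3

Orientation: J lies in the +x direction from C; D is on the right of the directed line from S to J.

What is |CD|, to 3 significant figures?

12.1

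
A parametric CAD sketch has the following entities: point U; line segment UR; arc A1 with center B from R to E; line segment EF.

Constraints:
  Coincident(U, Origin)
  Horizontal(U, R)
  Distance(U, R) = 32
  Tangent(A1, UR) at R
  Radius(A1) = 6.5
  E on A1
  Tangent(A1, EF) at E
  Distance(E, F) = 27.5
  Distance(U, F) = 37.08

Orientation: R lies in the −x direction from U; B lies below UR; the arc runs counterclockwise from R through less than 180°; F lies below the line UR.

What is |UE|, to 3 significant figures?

38.5

U is at the origin; UR is horizontal with |UR| = 32.0 and R on the −x side, so R = (-32.0, 0.00). Tangency of A1 to UR means the radius BR is perpendicular to UR, so B = R + (0, -6.5) = (-32.0, -6.50). Since BE ⟂ EF (tangency), |BF| = √(6.5² + 27.5²) = 28.3 regardless of where E sits on A1. So F lies on both circle(U, 37.08) and circle(B, 28.3); the below-UR intersection is F = (-19.2, -31.7). E is the foot of the tangent from F: E = (-37.0, -10.7).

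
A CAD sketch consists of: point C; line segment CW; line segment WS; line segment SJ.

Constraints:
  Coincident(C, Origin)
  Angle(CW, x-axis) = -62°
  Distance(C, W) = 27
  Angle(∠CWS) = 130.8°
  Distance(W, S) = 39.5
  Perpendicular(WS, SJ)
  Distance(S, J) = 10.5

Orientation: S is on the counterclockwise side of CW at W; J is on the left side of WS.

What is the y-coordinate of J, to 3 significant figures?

-22.4

C is at the origin; CW runs at -62.0° with length 27.0, so W = 27.0·(cos -62.0°, sin -62.0°) = (12.7, -23.8). ∠CWS = 130.8°, so WS runs at -62.0° + (180° − 130.8°) = -12.8° from the x-axis; with |WS| = 39.5, S = W + 39.5·(cos -12.8°, sin -12.8°) = (51.2, -32.6). The perpendicularity gives SJ at right angles to WS; with |SJ| = 10.5 on the left of WS, J = S + 10.5·(0.222, 0.975) = (53.5, -22.4). So J.y = -22.4.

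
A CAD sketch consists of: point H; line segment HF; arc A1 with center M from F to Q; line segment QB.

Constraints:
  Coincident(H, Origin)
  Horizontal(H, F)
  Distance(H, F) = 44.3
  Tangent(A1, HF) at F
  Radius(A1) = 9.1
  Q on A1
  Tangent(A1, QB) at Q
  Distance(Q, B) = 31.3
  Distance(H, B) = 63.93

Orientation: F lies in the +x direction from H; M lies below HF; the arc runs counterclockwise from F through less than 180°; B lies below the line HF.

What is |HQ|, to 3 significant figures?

38.2

Checks: |MQ| = 9.100 ✓; ∠(MQ, QB) = 90.00° ✓; |QB| = 31.30 ✓; |HB| = 63.93 ✓.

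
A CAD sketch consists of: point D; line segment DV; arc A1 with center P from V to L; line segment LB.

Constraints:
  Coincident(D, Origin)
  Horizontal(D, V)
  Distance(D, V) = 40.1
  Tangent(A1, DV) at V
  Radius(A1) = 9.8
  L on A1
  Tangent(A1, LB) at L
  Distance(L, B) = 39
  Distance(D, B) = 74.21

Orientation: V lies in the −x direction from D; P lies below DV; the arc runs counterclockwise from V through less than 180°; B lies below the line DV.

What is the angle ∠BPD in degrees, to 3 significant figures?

131°

Checks: |PL| = 9.800 ✓; ∠(PL, LB) = 90.00° ✓; |LB| = 39.00 ✓; |DB| = 74.21 ✓.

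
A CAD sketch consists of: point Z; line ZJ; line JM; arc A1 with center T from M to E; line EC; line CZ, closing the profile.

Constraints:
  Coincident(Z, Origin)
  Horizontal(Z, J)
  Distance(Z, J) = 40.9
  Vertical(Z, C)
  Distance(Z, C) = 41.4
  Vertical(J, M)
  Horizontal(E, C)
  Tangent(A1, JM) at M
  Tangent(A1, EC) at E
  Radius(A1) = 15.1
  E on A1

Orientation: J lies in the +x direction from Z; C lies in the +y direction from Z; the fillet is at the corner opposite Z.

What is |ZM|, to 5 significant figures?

48.626

The virtual corner opposite Z is at (40.900, 41.400). Tangency of A1 to JM means the radius TM is perpendicular to JM and A1 meets EC tangentially, so TE is at right angles to EC, with radius 15.1, so the center T sits 15.1 in from both sides at T = (25.800, 26.300). That places the tangent points at M = (40.900, 26.300) on JM and E = (25.800, 41.400) on EC. Then |ZM| = |M − Z| = 48.626.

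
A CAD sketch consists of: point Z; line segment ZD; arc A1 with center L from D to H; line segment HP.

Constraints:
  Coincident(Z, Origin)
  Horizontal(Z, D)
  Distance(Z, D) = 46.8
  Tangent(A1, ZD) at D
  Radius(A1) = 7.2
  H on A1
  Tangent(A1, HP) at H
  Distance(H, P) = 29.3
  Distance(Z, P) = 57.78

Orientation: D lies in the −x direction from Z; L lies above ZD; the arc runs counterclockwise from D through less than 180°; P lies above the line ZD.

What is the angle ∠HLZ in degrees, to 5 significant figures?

17.541°

Z is at the origin; ZD is horizontal with |ZD| = 46.8 and D on the −x side, so D = (-46.800, 0.0000). A1 meets ZD tangentially, so LD is at right angles to ZD, so L = D + (0, 7.2) = (-46.800, 7.2000). Since LH ⟂ HP (tangency), |LP| = √(7.2² + 29.3²) = 30.172 regardless of where H sits on A1. So P lies on both circle(Z, 57.78) and circle(L, 30.172); the above-ZD intersection is P = (-44.164, 37.256). H is the foot of the tangent from P: H = (-39.685, 8.3008).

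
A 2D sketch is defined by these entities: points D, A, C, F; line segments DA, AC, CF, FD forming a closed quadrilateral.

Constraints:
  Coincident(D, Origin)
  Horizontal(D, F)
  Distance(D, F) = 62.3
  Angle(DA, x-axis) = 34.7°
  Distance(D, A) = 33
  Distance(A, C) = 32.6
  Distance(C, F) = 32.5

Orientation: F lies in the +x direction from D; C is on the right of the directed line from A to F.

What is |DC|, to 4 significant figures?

35.28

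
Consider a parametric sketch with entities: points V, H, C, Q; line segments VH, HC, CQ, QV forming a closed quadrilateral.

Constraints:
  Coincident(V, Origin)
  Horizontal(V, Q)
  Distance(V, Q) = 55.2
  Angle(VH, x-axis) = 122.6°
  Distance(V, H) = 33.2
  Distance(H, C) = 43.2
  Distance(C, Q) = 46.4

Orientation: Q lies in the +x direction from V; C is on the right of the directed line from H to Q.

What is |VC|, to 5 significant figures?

10.794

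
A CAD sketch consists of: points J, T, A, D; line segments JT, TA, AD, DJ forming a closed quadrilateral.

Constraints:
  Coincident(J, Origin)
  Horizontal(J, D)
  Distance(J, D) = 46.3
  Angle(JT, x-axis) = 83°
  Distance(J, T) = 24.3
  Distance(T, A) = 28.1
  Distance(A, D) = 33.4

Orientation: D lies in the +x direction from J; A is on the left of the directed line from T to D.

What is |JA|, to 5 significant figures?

42.436

J is at the origin; J and D share the same y with |JD| = 46.3 and D in +x, so D = (46.3, 0). JT runs at 83.0° with |JT| = 24.3, so T = (2.9614, 24.119). A is determined by |TA| = 28.1 and |AD| = 33.4 together: it lies at the intersection of circle(T, 28.1) and circle(D, 33.4). With |TD| = 49.598, the foot of the radical line on TD is 21.513 from T and the perpendicular offset is √(28.1² − 21.513²) = 18.078. Taking the left-of-TD solution: A = (30.550, 29.454).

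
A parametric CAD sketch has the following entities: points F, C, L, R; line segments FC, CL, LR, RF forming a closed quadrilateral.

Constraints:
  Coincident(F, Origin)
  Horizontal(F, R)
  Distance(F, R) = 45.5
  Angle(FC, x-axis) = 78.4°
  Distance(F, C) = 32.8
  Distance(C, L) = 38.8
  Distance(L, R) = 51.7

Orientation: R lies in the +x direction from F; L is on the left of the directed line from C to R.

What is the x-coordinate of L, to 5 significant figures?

40.253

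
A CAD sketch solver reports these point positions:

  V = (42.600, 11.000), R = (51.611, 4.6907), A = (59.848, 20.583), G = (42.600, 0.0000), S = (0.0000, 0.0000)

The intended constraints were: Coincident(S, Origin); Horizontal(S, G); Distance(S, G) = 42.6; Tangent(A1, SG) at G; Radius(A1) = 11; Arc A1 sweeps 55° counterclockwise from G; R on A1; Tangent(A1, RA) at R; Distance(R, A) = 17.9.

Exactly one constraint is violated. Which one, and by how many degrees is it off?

Tangent(A1, RA) at R — off by 7.60°.

S = (0.00, 0.00) ✓; S.y = 0.00, G.y = 0.00 ✓; |SG| = 42.60 ✓; ∠(VG, GS) = 90.00° ✓; |VG| = 11.00 ✓; bearing(V→R) − bearing(V→G) = 55.00° ✓; |VR| = 11.00 ✓; ∠(VR, RA) = 82.40° ✗; |RA| = 17.90 ✓.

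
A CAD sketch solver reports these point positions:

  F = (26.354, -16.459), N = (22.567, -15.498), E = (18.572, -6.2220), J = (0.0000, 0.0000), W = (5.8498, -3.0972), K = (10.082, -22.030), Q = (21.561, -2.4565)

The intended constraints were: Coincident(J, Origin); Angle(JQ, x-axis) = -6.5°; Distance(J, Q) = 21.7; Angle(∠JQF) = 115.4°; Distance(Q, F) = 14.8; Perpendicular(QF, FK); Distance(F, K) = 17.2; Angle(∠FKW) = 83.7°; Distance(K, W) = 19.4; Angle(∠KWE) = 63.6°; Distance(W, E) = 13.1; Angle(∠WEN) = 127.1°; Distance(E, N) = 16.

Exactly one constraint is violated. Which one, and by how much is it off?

Distance(E, N) = 16 — off by 5.90.

J = (0.00, 0.00) ✓; JQ at -6.500° ✓; |JQ| = 21.70 ✓; ∠JQF = 115.4° ✓; |QF| = 14.80 ✓; ∠(QF, FK) = 90.00° ✓; |FK| = 17.20 ✓; ∠FKW = 83.70° ✓; |KW| = 19.40 ✓; ∠KWE = 63.60° ✓; |WE| = 13.10 ✓; ∠WEN = 127.1° ✓; |EN| = 10.10 ✗.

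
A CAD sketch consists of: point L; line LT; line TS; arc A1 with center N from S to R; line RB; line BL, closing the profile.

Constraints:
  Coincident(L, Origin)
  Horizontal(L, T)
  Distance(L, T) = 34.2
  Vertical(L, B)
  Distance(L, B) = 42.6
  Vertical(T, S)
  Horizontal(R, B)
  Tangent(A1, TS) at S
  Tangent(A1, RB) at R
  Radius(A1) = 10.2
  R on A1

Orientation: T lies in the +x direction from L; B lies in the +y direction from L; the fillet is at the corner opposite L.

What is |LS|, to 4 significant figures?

47.11

L is at the origin; L and T share the same y with |LT| = 34.2 and T on the +x side, so T = (34.20, 0.000). L and B share the same x with |LB| = 42.6 and B on the +y side, so B = (0.000, 42.60). The virtual corner opposite L is at (34.20, 42.60). Tangency of A1 to TS means the radius NS is perpendicular to TS and A1 meets RB tangentially, so NR is at right angles to RB, with radius 10.2, so the center N sits 10.2 in from both sides at N = (24.00, 32.40). That places the tangent points at S = (34.20, 32.40) on TS and R = (24.00, 42.60) on RB. Then |LS| = |S − L| = 47.11.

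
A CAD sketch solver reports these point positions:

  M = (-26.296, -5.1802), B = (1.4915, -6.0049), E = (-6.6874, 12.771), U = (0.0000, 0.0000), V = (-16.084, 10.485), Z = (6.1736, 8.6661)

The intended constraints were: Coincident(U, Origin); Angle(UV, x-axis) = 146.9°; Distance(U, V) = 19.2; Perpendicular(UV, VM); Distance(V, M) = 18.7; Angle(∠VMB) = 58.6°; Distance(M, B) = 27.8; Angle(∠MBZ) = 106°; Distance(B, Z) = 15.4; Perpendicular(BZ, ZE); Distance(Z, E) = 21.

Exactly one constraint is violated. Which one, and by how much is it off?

Distance(Z, E) = 21 — off by 7.50.

U = (0.00, 0.00) ✓; UV at 146.9° ✓; |UV| = 19.20 ✓; ∠(UV, VM) = 90.00° ✓; |VM| = 18.70 ✓; ∠VMB = 58.60° ✓; |MB| = 27.80 ✓; ∠MBZ = 106.0° ✓; |BZ| = 15.40 ✓; ∠(BZ, ZE) = 90.00° ✓; |ZE| = 13.50 ✗.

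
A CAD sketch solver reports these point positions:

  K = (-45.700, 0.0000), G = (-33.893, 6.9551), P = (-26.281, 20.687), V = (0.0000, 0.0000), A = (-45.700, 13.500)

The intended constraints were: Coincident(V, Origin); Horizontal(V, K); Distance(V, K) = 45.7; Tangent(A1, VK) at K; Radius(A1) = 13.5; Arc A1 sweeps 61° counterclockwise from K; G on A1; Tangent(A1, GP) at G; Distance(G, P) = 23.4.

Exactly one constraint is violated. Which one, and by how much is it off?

Distance(G, P) = 23.4 — off by 7.70.

V = (0.00, 0.00) ✓; V.y = 0.00, K.y = 0.00 ✓; |VK| = 45.70 ✓; ∠(AK, KV) = 90.00° ✓; |AK| = 13.50 ✓; bearing(A→G) − bearing(A→K) = 61.00° ✓; |AG| = 13.50 ✓; ∠(AG, GP) = 90.00° ✓; |GP| = 15.70 ✗.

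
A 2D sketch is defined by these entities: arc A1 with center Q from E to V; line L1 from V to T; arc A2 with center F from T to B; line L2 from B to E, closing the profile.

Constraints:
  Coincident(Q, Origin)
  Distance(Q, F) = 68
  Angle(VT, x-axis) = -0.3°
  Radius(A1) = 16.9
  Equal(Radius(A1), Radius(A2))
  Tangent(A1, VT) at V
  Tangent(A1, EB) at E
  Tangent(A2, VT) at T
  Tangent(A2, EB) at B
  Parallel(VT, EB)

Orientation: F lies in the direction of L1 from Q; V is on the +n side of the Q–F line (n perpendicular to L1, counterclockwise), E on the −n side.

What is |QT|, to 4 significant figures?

70.07

The slot axis is L1's direction at -0.3°, so u = (cos -0.3°, sin -0.3°) = (1.000, -0.005236) and n = (−sin -0.3°, cos -0.3°) = (0.005236, 1.000). Q is at the origin and F lies 68.0 along u from Q, so F = 68.0·u = (68.00, -0.3560). Tangency of A1 to both parallel lines with radius 16.9 puts V and E at Q ± 16.9·n: V = (0.08849, 16.90), E = (-0.08849, -16.90). Equal radii place T and B the same way about F: T = F + 16.9·n = (68.09, 16.54), B = F − 16.9·n = (67.91, -17.26). Then |QT| = |T − Q| = 70.07.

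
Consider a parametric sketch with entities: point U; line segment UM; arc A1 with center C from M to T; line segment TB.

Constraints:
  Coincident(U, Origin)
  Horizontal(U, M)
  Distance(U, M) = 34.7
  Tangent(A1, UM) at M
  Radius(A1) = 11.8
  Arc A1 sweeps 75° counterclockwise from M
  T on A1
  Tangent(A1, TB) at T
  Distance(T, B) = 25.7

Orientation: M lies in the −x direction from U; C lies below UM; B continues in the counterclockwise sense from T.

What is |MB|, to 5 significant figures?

38.115

U is at the origin; U and M share the same y with |UM| = 34.7 and M on the −x side, so M = (-34.700, 0.0000). The tangent condition forces CM to be normal to UM, so C = M + (0, -11.8) = (-34.700, -11.800). On A1, M sits at bearing 90° from C; a 75° counterclockwise sweep puts T at bearing 165°, so T = C + 11.8·(cos 165°, sin 165°) = (-46.098, -8.7459). A1 meets TB tangentially, so CT is at right angles to TB, so TB runs along (−sin 165°, cos 165°); with |TB| = 25.7, B = (-52.750, -33.570). Then |MB| = |B − M| = 38.115.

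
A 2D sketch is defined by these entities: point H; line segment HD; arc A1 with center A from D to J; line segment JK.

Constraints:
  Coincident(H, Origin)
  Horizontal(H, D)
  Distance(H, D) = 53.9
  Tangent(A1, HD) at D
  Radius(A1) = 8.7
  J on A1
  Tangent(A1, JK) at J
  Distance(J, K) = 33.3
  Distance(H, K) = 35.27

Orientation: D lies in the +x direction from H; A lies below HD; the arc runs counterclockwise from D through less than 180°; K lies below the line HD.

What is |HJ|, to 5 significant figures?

47.872

H is at the origin; H and D share the same y with |HD| = 53.9 and D on the +x side, so D = (53.900, 0.0000). The tangent condition forces AD to be normal to HD, so A = D + (0, -8.7) = (53.900, -8.7000). Since AJ ⟂ JK (tangency), |AK| = √(8.7² + 33.3²) = 34.418 regardless of where J sits on A1. So K lies on both circle(H, 35.27) and circle(A, 34.418); the below-HD intersection is K = (24.037, -25.811). J is the foot of the tangent from K: J = (47.807, -2.4898).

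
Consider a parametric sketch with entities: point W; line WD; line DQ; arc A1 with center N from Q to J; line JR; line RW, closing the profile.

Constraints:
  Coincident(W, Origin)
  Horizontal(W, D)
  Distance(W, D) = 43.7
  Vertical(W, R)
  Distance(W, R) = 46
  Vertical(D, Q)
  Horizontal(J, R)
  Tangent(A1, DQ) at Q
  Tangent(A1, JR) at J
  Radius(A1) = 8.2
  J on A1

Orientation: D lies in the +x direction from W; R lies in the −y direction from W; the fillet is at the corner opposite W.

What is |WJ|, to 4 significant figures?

58.11

The virtual corner opposite W is at (43.70, -46.00). Tangency of A1 to DQ means the radius NQ is perpendicular to DQ and since A1 is tangent to JR there, NJ ⟂ JR, with radius 8.2, so the center N sits 8.2 in from both sides at N = (35.50, -37.80). That places the tangent points at Q = (43.70, -37.80) on DQ and J = (35.50, -46.00) on JR. Then |WJ| = |J − W| = 58.11.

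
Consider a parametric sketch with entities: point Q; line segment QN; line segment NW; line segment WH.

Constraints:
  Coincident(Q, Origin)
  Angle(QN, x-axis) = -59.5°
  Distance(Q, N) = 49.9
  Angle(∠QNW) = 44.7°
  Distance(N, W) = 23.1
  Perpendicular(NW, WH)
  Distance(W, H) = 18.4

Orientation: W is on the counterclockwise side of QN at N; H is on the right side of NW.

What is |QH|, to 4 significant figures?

54.91

Q is at the origin; QN runs at -59.5° with length 49.9, so N = 49.9·(cos -59.5°, sin -59.5°) = (25.33, -43.00). ∠QNW = 44.7°, so NW runs at -59.5° + (180° − 44.7°) = 75.80° from the x-axis; with |NW| = 23.1, W = N + 23.1·(cos 75.80°, sin 75.80°) = (30.99, -20.60). NW ⟂ WH; with |WH| = 18.4 on the right of NW, H = W + 18.4·(0.9694, -0.2453) = (48.83, -25.11). Then |QH| = |H − Q| = 54.91.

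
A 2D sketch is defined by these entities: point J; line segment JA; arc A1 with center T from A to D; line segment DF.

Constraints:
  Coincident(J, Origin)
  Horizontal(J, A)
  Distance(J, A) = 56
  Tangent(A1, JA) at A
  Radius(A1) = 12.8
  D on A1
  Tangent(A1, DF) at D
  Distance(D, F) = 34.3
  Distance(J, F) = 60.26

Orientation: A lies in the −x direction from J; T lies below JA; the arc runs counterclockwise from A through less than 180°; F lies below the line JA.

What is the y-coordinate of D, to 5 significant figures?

-22.194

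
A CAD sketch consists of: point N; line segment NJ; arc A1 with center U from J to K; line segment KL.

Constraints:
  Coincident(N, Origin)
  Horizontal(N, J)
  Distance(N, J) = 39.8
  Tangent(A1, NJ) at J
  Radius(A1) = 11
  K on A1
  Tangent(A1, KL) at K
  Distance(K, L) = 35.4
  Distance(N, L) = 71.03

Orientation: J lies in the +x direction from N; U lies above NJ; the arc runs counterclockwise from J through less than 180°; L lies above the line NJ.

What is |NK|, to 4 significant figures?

51.62

N is at the origin; NJ is horizontal with |NJ| = 39.8 and J on the +x side, so J = (39.80, 0.000). Tangency of A1 to NJ means the radius UJ is perpendicular to NJ, so U = J + (0, 11) = (39.80, 11.00). Since UK ⟂ KL (tangency), |UL| = √(11.0² + 35.4²) = 37.07 regardless of where K sits on A1. So L lies on both circle(N, 71.03) and circle(U, 37.07); the above-NJ intersection is L = (55.18, 44.73). K is the foot of the tangent from L: K = (50.71, 9.613).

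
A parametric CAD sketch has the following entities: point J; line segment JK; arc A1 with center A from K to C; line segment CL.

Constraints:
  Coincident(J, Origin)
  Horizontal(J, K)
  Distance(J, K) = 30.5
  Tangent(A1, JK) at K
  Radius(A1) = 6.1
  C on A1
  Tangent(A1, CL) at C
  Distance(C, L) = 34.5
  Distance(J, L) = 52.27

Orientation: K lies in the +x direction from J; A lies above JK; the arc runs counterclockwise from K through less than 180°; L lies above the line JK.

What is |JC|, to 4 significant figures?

37.19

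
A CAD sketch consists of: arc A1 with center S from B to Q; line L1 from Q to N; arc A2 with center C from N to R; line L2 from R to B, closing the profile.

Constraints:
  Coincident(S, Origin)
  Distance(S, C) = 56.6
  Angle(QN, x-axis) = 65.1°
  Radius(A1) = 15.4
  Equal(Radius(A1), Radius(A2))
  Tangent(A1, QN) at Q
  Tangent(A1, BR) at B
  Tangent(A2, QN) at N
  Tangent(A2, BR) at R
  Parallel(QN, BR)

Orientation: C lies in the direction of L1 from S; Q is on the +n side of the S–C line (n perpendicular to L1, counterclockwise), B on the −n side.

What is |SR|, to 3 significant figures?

58.7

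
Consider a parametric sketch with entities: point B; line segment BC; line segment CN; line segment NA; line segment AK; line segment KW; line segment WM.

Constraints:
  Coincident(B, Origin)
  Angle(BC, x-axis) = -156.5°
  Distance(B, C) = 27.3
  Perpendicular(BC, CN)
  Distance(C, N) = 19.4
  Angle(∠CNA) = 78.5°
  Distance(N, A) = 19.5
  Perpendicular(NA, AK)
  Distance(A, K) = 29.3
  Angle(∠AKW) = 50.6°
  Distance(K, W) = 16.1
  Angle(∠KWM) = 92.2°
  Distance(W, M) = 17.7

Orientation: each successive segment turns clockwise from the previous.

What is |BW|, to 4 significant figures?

24.20

The perpendicularity gives AK at right angles to NA, so AK runs at -78.00°; with |AK| = 29.3, K = (-7.606, -17.70). ∠AKW = 50.6° gives KW at 152.6° from the x-axis; with |KW| = 16.1, W = (-21.90, -10.29). Then |BW| = |W − B| = 24.20.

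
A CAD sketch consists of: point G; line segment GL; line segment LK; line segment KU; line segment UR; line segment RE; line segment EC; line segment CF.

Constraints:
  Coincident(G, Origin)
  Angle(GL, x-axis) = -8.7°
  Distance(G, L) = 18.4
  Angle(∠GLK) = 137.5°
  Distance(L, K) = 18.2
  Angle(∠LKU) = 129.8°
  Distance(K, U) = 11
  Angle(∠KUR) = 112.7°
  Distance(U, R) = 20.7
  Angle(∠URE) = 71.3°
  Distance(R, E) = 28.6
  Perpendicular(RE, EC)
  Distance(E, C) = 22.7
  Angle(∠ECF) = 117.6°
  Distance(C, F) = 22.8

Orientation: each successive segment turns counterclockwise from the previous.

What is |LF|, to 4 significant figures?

33.96

RE is perpendicular to EC, so EC runs at -10.00°; with |EC| = 22.7, C = (33.69, -3.886). ∠ECF = 117.6° gives CF at 52.40° from the x-axis; with |CF| = 22.8, F = (47.61, 14.18). Then |LF| = |F − L| = 33.96.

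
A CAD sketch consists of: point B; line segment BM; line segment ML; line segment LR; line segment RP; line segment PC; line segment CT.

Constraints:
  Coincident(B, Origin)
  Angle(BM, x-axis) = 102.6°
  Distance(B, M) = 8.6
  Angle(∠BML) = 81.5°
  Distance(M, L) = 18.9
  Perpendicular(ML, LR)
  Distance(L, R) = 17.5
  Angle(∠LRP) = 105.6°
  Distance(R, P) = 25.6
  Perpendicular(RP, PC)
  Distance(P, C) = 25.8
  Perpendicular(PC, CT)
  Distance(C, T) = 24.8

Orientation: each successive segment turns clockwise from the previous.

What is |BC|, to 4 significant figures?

16.60

∠LRP = 105.6° gives RP at -160.3° from the x-axis; with |RP| = 25.6, P = (-5.875, -16.34). RP is perpendicular to PC, so PC runs at 109.7°; with |PC| = 25.8, C = (-14.57, 7.949). Then |BC| = |C − B| = 16.60.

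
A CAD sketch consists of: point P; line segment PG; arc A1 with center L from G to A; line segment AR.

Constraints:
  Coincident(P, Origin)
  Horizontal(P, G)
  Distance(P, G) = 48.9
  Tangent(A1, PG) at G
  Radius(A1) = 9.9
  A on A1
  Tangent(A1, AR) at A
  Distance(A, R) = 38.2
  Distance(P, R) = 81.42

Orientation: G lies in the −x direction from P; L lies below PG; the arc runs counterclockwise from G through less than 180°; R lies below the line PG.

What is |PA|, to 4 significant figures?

58.92

Checks: ∠(LG, GP) = 90.00° ✓; |LG| = 9.900 ✓; |LA| = 9.900 ✓; ∠(LA, AR) = 90.00° ✓; |AR| = 38.20 ✓; |PR| = 81.42 ✓.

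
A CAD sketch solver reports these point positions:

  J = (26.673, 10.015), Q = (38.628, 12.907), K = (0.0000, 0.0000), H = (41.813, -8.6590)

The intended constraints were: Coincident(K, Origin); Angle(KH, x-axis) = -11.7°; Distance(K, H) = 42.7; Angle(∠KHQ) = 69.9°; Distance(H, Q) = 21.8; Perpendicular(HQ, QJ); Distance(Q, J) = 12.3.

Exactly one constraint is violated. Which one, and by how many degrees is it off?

Perpendicular(HQ, QJ) — off by 5.20°.

K = (0.00, 0.00) ✓; KH at -11.70° ✓; |KH| = 42.70 ✓; ∠KHQ = 69.90° ✓; |HQ| = 21.80 ✓; ∠(HQ, QJ) = 95.20° ✗; |QJ| = 12.30 ✓.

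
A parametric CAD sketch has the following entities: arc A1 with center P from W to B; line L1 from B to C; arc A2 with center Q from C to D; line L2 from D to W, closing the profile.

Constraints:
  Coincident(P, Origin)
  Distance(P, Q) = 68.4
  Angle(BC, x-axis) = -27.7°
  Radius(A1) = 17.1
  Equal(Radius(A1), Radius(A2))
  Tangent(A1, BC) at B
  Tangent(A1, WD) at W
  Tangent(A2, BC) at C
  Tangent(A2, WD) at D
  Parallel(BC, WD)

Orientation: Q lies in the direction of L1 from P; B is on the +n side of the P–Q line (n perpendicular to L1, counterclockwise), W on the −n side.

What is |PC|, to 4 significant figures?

70.51

The slot axis is L1's direction at -27.7°, so u = (cos -27.7°, sin -27.7°) = (0.8854, -0.4648) and n = (−sin -27.7°, cos -27.7°) = (0.4648, 0.8854). P is at the origin and Q lies 68.4 along u from P, so Q = 68.4·u = (60.56, -31.80). Tangency of A1 to both parallel lines with radius 17.1 puts B and W at P ± 17.1·n: B = (7.949, 15.14), W = (-7.949, -15.14). Equal radii place C and D the same way about Q: C = Q + 17.1·n = (68.51, -16.65), D = Q − 17.1·n = (52.61, -46.94). Then |PC| = |C − P| = 70.51.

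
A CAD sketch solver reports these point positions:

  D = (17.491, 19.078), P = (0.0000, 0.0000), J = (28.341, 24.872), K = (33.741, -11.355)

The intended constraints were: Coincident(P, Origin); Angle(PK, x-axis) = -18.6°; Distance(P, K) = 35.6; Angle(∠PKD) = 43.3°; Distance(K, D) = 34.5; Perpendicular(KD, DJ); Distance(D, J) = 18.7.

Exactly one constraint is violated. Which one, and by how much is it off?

Distance(D, J) = 18.7 — off by 6.40.

P = (0.00, 0.00) ✓; PK at -18.60° ✓; |PK| = 35.60 ✓; ∠PKD = 43.30° ✓; |KD| = 34.50 ✓; ∠(KD, DJ) = 90.00° ✓; |DJ| = 12.30 ✗.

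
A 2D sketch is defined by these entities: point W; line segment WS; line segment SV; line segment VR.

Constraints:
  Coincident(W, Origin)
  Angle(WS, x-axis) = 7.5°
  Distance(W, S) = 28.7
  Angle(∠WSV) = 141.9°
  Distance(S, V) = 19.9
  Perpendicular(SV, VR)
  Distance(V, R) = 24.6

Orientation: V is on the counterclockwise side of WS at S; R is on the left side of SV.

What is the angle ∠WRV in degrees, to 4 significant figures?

80.79°

∠WSV = 141.9°, so SV runs at 7.5° + (180° − 141.9°) = 45.60° from the x-axis; with |SV| = 19.9, V = S + 19.9·(cos 45.60°, sin 45.60°) = (42.38, 17.96). SV is perpendicular to VR; with |VR| = 24.6 on the left of SV, R = V + 24.6·(-0.7145, 0.6997) = (24.80, 35.18). Then cos ∠WRV = RW·RV / (|RW||RV|), giving 80.79°.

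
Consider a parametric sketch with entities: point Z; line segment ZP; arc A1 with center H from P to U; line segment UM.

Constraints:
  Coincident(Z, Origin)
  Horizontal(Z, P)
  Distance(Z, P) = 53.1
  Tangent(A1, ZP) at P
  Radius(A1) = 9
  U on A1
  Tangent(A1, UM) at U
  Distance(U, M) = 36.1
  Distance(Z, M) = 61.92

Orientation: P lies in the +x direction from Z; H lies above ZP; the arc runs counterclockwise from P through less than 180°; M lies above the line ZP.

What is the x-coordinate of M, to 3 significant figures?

42.8

Checks: |HU| = 9.000 ✓; ∠(HU, UM) = 90.00° ✓; |UM| = 36.10 ✓; |ZM| = 61.92 ✓.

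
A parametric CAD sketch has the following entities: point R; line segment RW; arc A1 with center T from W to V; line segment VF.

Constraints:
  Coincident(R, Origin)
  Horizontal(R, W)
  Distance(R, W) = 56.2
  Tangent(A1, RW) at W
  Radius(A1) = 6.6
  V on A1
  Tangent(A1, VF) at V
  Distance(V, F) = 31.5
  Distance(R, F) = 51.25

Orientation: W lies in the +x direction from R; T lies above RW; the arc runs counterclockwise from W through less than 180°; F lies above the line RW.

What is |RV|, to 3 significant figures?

61.9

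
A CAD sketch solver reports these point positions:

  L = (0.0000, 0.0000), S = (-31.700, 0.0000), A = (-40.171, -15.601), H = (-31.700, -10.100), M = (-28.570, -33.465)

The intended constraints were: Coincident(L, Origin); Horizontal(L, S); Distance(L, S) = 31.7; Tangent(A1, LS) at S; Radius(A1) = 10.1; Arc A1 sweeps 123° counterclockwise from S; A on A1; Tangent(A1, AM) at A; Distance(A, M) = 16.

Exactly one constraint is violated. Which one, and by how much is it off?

Distance(A, M) = 16 — off by 5.30.

L = (0.00, 0.00) ✓; L.y = 0.00, S.y = 0.00 ✓; |LS| = 31.70 ✓; ∠(HS, SL) = 90.00° ✓; |HS| = 10.10 ✓; bearing(H→A) − bearing(H→S) = 123.0° ✓; |HA| = 10.10 ✓; ∠(HA, AM) = 90.00° ✓; |AM| = 21.30 ✗.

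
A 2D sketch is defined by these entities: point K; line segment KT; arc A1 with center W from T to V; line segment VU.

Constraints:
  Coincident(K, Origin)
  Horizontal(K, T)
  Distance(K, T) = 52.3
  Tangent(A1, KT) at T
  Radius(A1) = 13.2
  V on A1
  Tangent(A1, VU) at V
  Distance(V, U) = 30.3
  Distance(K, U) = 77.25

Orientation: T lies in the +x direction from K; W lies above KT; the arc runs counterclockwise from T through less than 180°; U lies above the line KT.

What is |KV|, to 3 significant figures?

67.0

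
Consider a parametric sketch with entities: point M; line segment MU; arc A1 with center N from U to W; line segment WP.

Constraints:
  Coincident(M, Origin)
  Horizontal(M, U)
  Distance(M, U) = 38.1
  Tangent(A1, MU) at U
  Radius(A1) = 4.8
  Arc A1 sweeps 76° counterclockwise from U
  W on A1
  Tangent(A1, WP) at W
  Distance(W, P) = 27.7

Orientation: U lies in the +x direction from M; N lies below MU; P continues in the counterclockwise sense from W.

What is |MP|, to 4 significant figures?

40.57

On A1, U sits at bearing 90° from N; a 76° counterclockwise sweep puts W at bearing 166°, so W = N + 4.8·(cos 166°, sin 166°) = (33.44, -3.639). Tangency of A1 to WP means the radius NW is perpendicular to WP, so WP runs along (−sin 166°, cos 166°); with |WP| = 27.7, P = (26.74, -30.52). Then |MP| = |P − M| = 40.57.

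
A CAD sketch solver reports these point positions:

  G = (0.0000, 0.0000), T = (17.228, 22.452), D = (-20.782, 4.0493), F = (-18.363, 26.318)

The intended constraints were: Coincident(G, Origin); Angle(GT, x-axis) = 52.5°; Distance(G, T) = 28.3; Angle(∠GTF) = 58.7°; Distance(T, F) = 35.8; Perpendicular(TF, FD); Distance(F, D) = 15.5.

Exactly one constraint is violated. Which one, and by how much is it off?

Distance(F, D) = 15.5 — off by 6.90.

G = (0.00, 0.00) ✓; GT at 52.50° ✓; |GT| = 28.30 ✓; ∠GTF = 58.70° ✓; |TF| = 35.80 ✓; ∠(TF, FD) = 90.00° ✓; |FD| = 22.40 ✗.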